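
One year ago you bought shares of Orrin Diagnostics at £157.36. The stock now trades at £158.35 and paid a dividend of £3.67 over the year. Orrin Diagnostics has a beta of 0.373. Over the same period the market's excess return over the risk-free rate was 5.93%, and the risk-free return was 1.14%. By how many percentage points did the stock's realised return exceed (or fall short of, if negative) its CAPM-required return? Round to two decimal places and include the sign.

-0.39%

Realised HPR = (P1 + D1 − P0) / P0 = (158.35 + 3.67 − 157.36) / 157.36 = 4.66 / 157.36 = 2.9614%
CAPM required = R_f + β·MRP = 1.14% + 0.373 × 5.93% = 3.35189%
α = realised − required = 2.9614% − 3.35189% = -0.39%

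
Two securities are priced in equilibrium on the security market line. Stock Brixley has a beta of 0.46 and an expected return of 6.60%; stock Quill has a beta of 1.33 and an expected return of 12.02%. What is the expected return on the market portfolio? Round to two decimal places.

9.96%

Both satisfy E(R) = R_f + β·MRP, so the slope of the SML is
MRP = (12.02% − 6.60%) / (1.33 − 0.46) = 5.42% / 0.87 = 6.2299%
R_f = E(R_Brixley) − β_Brixley·MRP = 6.60% − 0.46 × 6.2299% = 3.7342%
E(R_m) = R_f + MRP = 3.7342% + 6.2299% = 9.96%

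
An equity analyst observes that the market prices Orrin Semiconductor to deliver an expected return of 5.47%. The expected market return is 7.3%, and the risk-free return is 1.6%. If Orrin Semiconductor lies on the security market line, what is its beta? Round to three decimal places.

MRP = 7.3% − 1.6% = 5.70%
β = (E(R) − R_f) / MRP = (5.47% − 1.6%) / 5.7% = 3.87% / 5.7% = 0.679

0.679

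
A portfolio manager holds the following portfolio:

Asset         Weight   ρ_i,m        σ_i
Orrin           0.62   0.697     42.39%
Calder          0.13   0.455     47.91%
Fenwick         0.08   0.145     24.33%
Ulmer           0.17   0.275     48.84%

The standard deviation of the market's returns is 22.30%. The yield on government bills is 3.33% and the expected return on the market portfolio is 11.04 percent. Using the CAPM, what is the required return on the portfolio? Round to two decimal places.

11.53%

β_Orrin = 0.697 × 42.39% / 22.30% = 1.3249
β_Calder = 0.455 × 47.91% / 22.30% = 0.9775
β_Fenwick = 0.145 × 24.33% / 22.30% = 0.1582
β_Ulmer = 0.275 × 48.84% / 22.30% = 0.6023
β_P = Σ w_i β_i = 0.62×1.3249 + 0.13×0.9775 + 0.08×0.1582 + 0.17×0.6023 = 1.0636
MRP = 11.04% − 3.33% = 7.71%
E(R_P) = R_f + β_P × MRP = 3.33% + 1.0636 × 7.71% = 11.53%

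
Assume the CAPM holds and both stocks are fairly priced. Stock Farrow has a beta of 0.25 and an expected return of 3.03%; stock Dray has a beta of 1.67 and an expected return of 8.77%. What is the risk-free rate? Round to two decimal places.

Both satisfy E(R) = R_f + β·MRP, so the slope of the SML is
MRP = (8.77% − 3.03%) / (1.67 − 0.25) = 5.74% / 1.42 = 4.0423%
R_f = E(R_Farrow) − β_Farrow·MRP = 3.03% − 0.25 × 4.0423% = 2.0194%

2.02%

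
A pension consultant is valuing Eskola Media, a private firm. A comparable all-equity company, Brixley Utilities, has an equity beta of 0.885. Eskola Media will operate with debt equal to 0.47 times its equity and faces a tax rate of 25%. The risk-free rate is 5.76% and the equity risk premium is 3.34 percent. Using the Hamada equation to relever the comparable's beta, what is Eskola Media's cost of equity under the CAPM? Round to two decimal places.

β_L = β_U × [1 + (1 − t)(D/E)] = 0.885 × [1 + (1 − 0.25) × 0.47]
    = 0.885 × [1 + 0.75 × 0.47] = 0.885 × 1.3525 = 1.1970
E(R) = R_f + β_L × MRP = 5.76% + 1.1970 × 3.34% = 9.76%

9.76%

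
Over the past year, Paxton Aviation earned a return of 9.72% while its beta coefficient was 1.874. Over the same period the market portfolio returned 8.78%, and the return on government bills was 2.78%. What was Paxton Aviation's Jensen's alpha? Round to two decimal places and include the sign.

Market excess return = 8.78% − 2.78% = 6.00%
CAPM benchmark = R_f + β(R_m − R_f) = 2.78% + 1.874 × 6.00% = 14.02400%
α = actual − benchmark = 9.72% − 14.02400% = -4.30%

-4.30%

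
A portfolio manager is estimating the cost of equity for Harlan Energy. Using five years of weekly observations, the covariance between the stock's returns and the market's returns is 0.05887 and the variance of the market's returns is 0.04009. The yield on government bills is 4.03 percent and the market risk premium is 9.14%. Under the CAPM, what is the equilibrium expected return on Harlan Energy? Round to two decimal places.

17.45%

β = Cov(R_i, R_m) / Var(R_m) = 0.05887 / 0.04009 = 1.4684
E(R) = R_f + β × MRP = 4.03% + 1.4684 × 9.14% = 17.45%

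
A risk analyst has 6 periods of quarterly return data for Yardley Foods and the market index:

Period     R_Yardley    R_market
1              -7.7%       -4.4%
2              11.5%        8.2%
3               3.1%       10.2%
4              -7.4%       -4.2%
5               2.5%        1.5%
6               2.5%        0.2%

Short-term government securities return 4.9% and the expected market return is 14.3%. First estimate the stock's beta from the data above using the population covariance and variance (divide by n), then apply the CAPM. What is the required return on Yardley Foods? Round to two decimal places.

14.20%

Mean R_i = (-7.7 + 11.5 + 3.1 − 7.4 + 2.5 + 2.5) / 6 = 0.7500%
Mean R_m = (-4.4 + 8.2 + 10.2 − 4.2 + 1.5 + 0.2) / 6 = 1.9167%
Σ(R_i − R̄_i)(R_m − R̄_m) = 186.5050  ⇒  Cov = 186.5050 / 6 = 31.0842
Σ(R_m − R̄_m)² = 188.5283  ⇒  Var(R_m) = 188.5283 / 6 = 31.4214
β = Cov / Var(R_m) = 31.0842 / 31.4214 = 0.9893
MRP = 14.3% − 4.9% = 9.40%
E(R) = R_f + β × MRP = 4.9% + 0.9893 × 9.4% = 14.20%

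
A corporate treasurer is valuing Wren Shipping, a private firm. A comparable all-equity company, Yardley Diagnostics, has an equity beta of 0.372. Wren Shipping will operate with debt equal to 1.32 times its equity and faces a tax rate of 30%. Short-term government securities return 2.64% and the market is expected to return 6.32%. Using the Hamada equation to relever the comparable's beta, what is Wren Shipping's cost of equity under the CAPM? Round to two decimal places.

5.27%

β_L = β_U × [1 + (1 − t)(D/E)] = 0.372 × [1 + (1 − 0.30) × 1.32]
    = 0.372 × [1 + 0.70 × 1.32] = 0.372 × 1.9240 = 0.7157
MRP = 6.32% − 2.64% = 3.68%
E(R) = R_f + β_L × MRP = 2.64% + 0.7157 × 3.68% = 5.27%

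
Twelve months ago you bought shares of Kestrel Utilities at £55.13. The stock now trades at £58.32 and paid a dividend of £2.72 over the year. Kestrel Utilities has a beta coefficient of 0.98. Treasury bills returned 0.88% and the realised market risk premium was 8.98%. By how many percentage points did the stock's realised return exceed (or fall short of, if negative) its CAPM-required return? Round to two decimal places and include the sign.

Realised HPR = (P1 + D1 − P0) / P0 = (58.32 + 2.72 − 55.13) / 55.13 = 5.91 / 55.13 = 10.7201%
CAPM required = R_f + β·MRP = 0.88% + 0.98 × 8.98% = 9.6804%
α = realised − required = 10.7201% − 9.6804% = +1.04%

+1.04%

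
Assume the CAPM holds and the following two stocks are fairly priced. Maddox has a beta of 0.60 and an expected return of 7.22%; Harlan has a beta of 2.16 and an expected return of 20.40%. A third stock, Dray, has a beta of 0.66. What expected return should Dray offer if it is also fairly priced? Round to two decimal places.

7.73%

MRP (SML slope) = (20.40% − 7.22%) / (2.16 − 0.60) = 13.18% / 1.56 = 8.4487%
R_f (intercept) = 7.22% − 0.60 × 8.4487% = 2.1508%
E(R_Dray) = R_f + β × MRP = 2.1508% + 0.66 × 8.4487% = 7.73%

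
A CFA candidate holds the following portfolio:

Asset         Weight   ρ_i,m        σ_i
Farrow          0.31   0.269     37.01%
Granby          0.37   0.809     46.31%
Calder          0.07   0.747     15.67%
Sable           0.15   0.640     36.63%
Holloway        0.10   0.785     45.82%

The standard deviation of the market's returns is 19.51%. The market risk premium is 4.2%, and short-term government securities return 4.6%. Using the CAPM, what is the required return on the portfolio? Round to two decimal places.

β_Farrow = 0.269 × 37.01% / 19.51% = 0.5103
β_Granby = 0.809 × 46.31% / 19.51% = 1.9203
β_Calder = 0.747 × 15.67% / 19.51% = 0.6000
β_Sable = 0.640 × 36.63% / 19.51% = 1.2016
β_Holloway = 0.785 × 45.82% / 19.51% = 1.8436
β_P = Σ w_i β_i = 0.31×0.5103 + 0.37×1.9203 + 0.07×0.6000 + 0.15×1.2016 + 0.10×1.8436 = 1.2753
E(R_P) = R_f + β_P × MRP = 4.6% + 1.2753 × 4.2% = 9.96%

9.96%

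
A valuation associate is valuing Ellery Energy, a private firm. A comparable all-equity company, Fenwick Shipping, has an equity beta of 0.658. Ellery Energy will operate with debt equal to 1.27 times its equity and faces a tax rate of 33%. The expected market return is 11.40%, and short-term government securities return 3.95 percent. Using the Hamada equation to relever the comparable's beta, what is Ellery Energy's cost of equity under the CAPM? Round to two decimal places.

β_L = β_U × [1 + (1 − t)(D/E)] = 0.658 × [1 + (1 − 0.33) × 1.27]
    = 0.658 × [1 + 0.67 × 1.27] = 0.658 × 1.8509 = 1.2179
MRP = 11.40% − 3.95% = 7.45%
E(R) = R_f + β_L × MRP = 3.95% + 1.2179 × 7.45% = 13.02%

13.02%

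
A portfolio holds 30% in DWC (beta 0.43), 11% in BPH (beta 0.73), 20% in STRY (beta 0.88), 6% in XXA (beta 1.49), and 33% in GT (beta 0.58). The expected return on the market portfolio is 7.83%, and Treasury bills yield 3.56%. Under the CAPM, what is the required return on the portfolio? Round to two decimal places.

β_P = Σ w_i β_i = 0.30×0.43 + 0.11×0.73 + 0.20×0.88 + 0.06×1.49 + 0.33×0.58 = 0.6661
MRP = 7.83% − 3.56% = 4.27%
E(R_P) = R_f + β_P × MRP = 3.56% + 0.6661 × 4.27% = 6.40%

6.40%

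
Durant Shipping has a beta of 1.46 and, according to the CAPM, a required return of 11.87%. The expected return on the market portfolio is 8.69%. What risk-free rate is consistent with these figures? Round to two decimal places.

1.78%

E(R) = R_f + β(E(R_m) − R_f) = R_f(1 − β) + β·E(R_m)
11.87% = R_f × (1 − 1.46) + 1.46 × 8.69%
11.87% = R_f × -0.46 + 12.6874%
R_f = (11.87% − 12.6874%) / -0.46 = 1.78%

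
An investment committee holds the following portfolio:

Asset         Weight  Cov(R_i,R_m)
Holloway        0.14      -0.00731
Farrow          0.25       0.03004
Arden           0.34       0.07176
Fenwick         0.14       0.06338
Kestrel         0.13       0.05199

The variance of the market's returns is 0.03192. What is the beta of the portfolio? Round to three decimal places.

1.457

β_Holloway = -0.00731 / 0.03192 = -0.2290
β_Farrow = 0.03004 / 0.03192 = 0.9411
β_Arden = 0.07176 / 0.03192 = 2.2481
β_Fenwick = 0.06338 / 0.03192 = 1.9856
β_Kestrel = 0.05199 / 0.03192 = 1.6288
β_P = Σ w_i β_i = 0.14×-0.2290 + 0.25×0.9411 + 0.34×2.2481 + 0.14×1.9856 + 0.13×1.6288 = 1.4573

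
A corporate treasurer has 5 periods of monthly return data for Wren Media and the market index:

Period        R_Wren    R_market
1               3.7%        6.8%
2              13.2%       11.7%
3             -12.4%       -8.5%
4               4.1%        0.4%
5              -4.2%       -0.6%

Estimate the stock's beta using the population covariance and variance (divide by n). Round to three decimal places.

Mean R_i = (3.7 + 13.2 − 12.4 + 4.1 − 4.2) / 5 = 0.8800%
Mean R_m = (6.8 + 11.7 − 8.5 + 0.4 − 0.6) / 5 = 1.9600%
Σ(R_i − R̄_i)(R_m − R̄_m) = 280.5360  ⇒  Cov = 280.5360 / 5 = 56.1072
Σ(R_m − R̄_m)² = 236.6920  ⇒  Var(R_m) = 236.6920 / 5 = 47.3384
β = Cov / Var(R_m) = 56.1072 / 47.3384 = 1.1852

1.185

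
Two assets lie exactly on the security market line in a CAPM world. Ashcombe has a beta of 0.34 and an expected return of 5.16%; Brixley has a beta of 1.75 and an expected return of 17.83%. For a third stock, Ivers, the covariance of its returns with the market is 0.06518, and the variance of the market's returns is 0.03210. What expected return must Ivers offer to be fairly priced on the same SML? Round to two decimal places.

MRP = (17.83% − 5.16%) / (1.75 − 0.34) = 8.9858%
R_f = 5.16% − 0.34 × 8.9858% = 2.1048%
β_Ivers = Cov / Var(R_m) = 0.06518 / 0.03210 = 2.0305
E(R_Ivers) = R_f + β × MRP = 2.1048% + 2.0305 × 8.9858% = 20.35%

20.35%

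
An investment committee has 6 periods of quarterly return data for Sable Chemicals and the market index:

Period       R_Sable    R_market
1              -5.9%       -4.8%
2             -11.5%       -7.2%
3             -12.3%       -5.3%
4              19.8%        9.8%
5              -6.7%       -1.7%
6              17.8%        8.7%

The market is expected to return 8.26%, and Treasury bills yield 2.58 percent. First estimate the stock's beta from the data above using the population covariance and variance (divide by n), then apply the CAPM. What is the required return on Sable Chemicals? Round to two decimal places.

13.56%

Mean R_i = (-5.9 − 11.5 − 12.3 + 19.8 − 6.7 + 17.8) / 6 = 0.2000%
Mean R_m = (-4.8 − 7.2 − 5.3 + 9.8 − 1.7 + 8.7) / 6 = -0.0833%
Σ(R_i − R̄_i)(R_m − R̄_m) = 536.7000  ⇒  Cov = 536.7000 / 6 = 89.4500
Σ(R_m − R̄_m)² = 277.5483  ⇒  Var(R_m) = 277.5483 / 6 = 46.2581
β = Cov / Var(R_m) = 89.4500 / 46.2581 = 1.9337
MRP = 8.26% − 2.58% = 5.68%
E(R) = R_f + β × MRP = 2.58% + 1.9337 × 5.68% = 13.56%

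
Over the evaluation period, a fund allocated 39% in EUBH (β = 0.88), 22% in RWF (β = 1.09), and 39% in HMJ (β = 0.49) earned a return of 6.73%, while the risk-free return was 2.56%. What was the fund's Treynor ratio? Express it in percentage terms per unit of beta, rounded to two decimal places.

5.39%

β_P = 0.39×0.88 + 0.22×1.09 + 0.39×0.49 = 0.7741
Treynor = (R_P − R_f) / β_P = (6.73% − 2.56%) / 0.7741 = 4.17% / 0.7741 = 5.39%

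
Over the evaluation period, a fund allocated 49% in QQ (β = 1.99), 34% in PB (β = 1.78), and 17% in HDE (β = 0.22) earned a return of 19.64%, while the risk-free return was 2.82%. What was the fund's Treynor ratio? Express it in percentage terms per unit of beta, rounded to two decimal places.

10.40%

β_P = 0.49×1.99 + 0.34×1.78 + 0.17×0.22 = 1.6177
Treynor = (R_P − R_f) / β_P = (19.64% − 2.82%) / 1.6177 = 16.82% / 1.6177 = 10.40%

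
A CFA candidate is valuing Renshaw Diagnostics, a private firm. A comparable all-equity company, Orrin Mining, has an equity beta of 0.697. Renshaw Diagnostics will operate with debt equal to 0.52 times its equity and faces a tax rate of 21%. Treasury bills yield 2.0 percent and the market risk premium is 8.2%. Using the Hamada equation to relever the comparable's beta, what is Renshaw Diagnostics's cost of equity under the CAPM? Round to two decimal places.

10.06%

β_L = β_U × [1 + (1 − t)(D/E)] = 0.697 × [1 + (1 − 0.21) × 0.52]
    = 0.697 × [1 + 0.79 × 0.52] = 0.697 × 1.4108 = 0.9833
E(R) = R_f + β_L × MRP = 2.0% + 0.9833 × 8.2% = 10.06%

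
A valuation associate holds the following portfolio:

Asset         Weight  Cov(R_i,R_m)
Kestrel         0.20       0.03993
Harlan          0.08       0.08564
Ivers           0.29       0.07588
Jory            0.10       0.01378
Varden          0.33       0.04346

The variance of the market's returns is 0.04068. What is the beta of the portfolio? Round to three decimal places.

β_Kestrel = 0.03993 / 0.04068 = 0.9816
β_Harlan = 0.08564 / 0.04068 = 2.1052
β_Ivers = 0.07588 / 0.04068 = 1.8653
β_Jory = 0.01378 / 0.04068 = 0.3387
β_Varden = 0.04346 / 0.04068 = 1.0683
β_P = Σ w_i β_i = 0.20×0.9816 + 0.08×2.1052 + 0.29×1.8653 + 0.10×0.3387 + 0.33×1.0683 = 1.2921

1.292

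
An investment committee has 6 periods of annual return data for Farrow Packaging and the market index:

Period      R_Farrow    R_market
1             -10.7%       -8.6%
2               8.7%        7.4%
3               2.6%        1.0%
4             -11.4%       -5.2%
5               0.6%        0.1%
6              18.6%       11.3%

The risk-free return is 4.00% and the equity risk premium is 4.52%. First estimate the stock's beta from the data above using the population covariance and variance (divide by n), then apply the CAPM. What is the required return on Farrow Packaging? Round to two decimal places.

Mean R_i = (-10.7 + 8.7 + 2.6 − 11.4 + 0.6 + 18.6) / 6 = 1.4000%
Mean R_m = (-8.6 + 7.4 + 1.0 − 5.2 + 0.1 + 11.3) / 6 = 1.0000%
Σ(R_i − R̄_i)(R_m − R̄_m) = 420.1200  ⇒  Cov = 420.1200 / 6 = 70.0200
Σ(R_m − R̄_m)² = 278.4600  ⇒  Var(R_m) = 278.4600 / 6 = 46.4100
β = Cov / Var(R_m) = 70.0200 / 46.4100 = 1.5087
E(R) = R_f + β × MRP = 4.00% + 1.5087 × 4.52% = 10.82%

10.82%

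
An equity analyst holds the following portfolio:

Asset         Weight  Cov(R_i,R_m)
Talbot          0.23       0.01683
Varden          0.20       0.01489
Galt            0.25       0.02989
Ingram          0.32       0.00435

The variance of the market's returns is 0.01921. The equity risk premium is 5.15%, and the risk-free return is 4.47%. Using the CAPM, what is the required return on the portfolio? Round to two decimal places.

8.68%

β_Talbot = 0.01683 / 0.01921 = 0.8761
β_Varden = 0.01489 / 0.01921 = 0.7751
β_Galt = 0.02989 / 0.01921 = 1.5560
β_Ingram = 0.00435 / 0.01921 = 0.2264
β_P = Σ w_i β_i = 0.23×0.8761 + 0.20×0.7751 + 0.25×1.5560 + 0.32×0.2264 = 0.8180
E(R_P) = R_f + β_P × MRP = 4.47% + 0.8180 × 5.15% = 8.68%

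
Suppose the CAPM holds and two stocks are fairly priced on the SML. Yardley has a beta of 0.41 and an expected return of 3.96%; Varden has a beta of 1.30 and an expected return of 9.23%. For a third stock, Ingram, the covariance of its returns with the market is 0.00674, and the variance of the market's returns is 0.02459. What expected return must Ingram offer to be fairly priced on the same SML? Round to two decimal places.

MRP = (9.23% − 3.96%) / (1.30 − 0.41) = 5.9213%
R_f = 3.96% − 0.41 × 5.9213% = 1.5323%
β_Ingram = Cov / Var(R_m) = 0.00674 / 0.02459 = 0.2741
E(R_Ingram) = R_f + β × MRP = 1.5323% + 0.2741 × 5.9213% = 3.16%

3.16%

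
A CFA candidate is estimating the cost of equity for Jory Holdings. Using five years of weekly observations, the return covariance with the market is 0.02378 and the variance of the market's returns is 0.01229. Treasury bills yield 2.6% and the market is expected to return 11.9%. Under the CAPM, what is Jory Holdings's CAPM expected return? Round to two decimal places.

20.59%

β = Cov(R_i, R_m) / Var(R_m) = 0.02378 / 0.01229 = 1.9349
MRP = 11.9% − 2.6% = 9.30%
E(R) = R_f + β × MRP = 2.6% + 1.9349 × 9.3% = 20.59%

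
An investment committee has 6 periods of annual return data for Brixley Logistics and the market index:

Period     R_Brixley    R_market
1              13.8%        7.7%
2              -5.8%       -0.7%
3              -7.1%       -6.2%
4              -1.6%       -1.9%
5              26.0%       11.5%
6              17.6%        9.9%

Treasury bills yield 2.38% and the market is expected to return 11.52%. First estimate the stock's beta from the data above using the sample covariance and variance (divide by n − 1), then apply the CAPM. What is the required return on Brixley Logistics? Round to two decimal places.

Mean R_i = (13.8 − 5.8 − 7.1 − 1.6 + 26.0 + 17.6) / 6 = 7.1500%
Mean R_m = (7.7 − 0.7 − 6.2 − 1.9 + 11.5 + 9.9) / 6 = 3.3833%
Σ(R_i − R̄_i)(R_m − R̄_m) = 485.4750  ⇒  Cov = 485.4750 / 5 = 97.0950
Σ(R_m − R̄_m)² = 263.4083  ⇒  Var(R_m) = 263.4083 / 5 = 52.6817
β = Cov / Var(R_m) = 97.0950 / 52.6817 = 1.8430
MRP = 11.52% − 2.38% = 9.14%
E(R) = R_f + β × MRP = 2.38% + 1.8430 × 9.14% = 19.23%

19.23%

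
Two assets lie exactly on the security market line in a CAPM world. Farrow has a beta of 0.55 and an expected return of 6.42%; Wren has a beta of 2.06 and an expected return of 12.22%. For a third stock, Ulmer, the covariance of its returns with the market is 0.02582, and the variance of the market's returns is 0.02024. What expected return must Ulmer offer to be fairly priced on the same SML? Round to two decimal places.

9.21%

MRP = (12.22% − 6.42%) / (2.06 − 0.55) = 3.8411%
R_f = 6.42% − 0.55 × 3.8411% = 4.3074%
β_Ulmer = Cov / Var(R_m) = 0.02582 / 0.02024 = 1.2757
E(R_Ulmer) = R_f + β × MRP = 4.3074% + 1.2757 × 3.8411% = 9.21%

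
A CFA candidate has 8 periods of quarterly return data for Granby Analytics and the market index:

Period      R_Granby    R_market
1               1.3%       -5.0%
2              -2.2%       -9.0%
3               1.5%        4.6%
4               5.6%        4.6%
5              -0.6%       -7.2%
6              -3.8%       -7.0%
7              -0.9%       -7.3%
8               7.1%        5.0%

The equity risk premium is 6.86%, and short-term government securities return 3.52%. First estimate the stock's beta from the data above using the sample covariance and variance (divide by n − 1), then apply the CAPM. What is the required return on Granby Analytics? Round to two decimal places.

Mean R_i = (1.3 − 2.2 + 1.5 + 5.6 − 0.6 − 3.8 − 0.9 + 7.1) / 8 = 1.0000%
Mean R_m = (-5.0 − 9.0 + 4.6 + 4.6 − 7.2 − 7.0 − 7.3 + 5.0) / 8 = -2.6625%
Σ(R_i − R̄_i)(R_m − R̄_m) = 140.2500  ⇒  Cov = 140.2500 / 7 = 20.0357
Σ(R_m − R̄_m)² = 270.7388  ⇒  Var(R_m) = 270.7388 / 7 = 38.6770
β = Cov / Var(R_m) = 20.0357 / 38.6770 = 0.5180
E(R) = R_f + β × MRP = 3.52% + 0.5180 × 6.86% = 7.07%

7.07%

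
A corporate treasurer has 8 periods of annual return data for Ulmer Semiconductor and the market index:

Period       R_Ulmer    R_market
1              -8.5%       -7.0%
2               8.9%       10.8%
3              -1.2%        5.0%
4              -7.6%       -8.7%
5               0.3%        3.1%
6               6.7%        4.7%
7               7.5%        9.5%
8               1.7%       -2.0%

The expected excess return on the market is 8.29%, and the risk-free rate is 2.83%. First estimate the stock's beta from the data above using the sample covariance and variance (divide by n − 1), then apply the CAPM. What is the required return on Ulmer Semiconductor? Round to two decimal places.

Mean R_i = (-8.5 + 8.9 − 1.2 − 7.6 + 0.3 + 6.7 + 7.5 + 1.7) / 8 = 0.9750%
Mean R_m = (-7.0 + 10.8 + 5.0 − 8.7 + 3.1 + 4.7 + 9.5 − 2.0) / 8 = 1.9250%
Σ(R_i − R̄_i)(R_m − R̄_m) = 300.9950  ⇒  Cov = 300.9950 / 7 = 42.9993
Σ(R_m − R̄_m)² = 362.6350  ⇒  Var(R_m) = 362.6350 / 7 = 51.8050
β = Cov / Var(R_m) = 42.9993 / 51.8050 = 0.8300
E(R) = R_f + β × MRP = 2.83% + 0.8300 × 8.29% = 9.71%

9.71%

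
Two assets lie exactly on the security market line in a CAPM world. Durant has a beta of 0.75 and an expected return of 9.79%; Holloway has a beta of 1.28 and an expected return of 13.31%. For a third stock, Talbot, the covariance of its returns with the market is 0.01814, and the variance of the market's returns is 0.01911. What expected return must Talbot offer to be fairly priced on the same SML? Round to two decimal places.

11.11%

MRP = (13.31% − 9.79%) / (1.28 − 0.75) = 6.6415%
R_f = 9.79% − 0.75 × 6.6415% = 4.8089%
β_Talbot = Cov / Var(R_m) = 0.01814 / 0.01911 = 0.9492
E(R_Talbot) = R_f + β × MRP = 4.8089% + 0.9492 × 6.6415% = 11.11%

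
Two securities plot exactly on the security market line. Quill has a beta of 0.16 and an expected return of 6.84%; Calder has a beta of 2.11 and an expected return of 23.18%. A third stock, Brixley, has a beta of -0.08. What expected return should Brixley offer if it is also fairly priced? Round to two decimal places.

4.83%

MRP (SML slope) = (23.18% − 6.84%) / (2.11 − 0.16) = 16.34% / 1.95 = 8.3795%
R_f (intercept) = 6.84% − 0.16 × 8.3795% = 5.4993%
E(R_Brixley) = R_f + β × MRP = 5.4993% + -0.08 × 8.3795% = 4.83%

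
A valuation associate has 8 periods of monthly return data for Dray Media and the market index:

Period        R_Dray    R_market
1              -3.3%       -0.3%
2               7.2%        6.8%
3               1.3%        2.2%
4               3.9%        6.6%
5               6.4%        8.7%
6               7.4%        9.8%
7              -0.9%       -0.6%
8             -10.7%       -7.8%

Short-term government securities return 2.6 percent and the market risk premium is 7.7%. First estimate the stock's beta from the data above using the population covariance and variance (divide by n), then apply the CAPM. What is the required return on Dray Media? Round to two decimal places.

Mean R_i = (-3.3 + 7.2 + 1.3 + 3.9 + 6.4 + 7.4 − 0.9 − 10.7) / 8 = 1.4125%
Mean R_m = (-0.3 + 6.8 + 2.2 + 6.6 + 8.7 + 9.8 − 0.6 − 7.8) / 8 = 3.1750%
Σ(R_i − R̄_i)(R_m − R̄_m) = 254.8725  ⇒  Cov = 254.8725 / 8 = 31.8591
Σ(R_m − R̄_m)² = 247.0150  ⇒  Var(R_m) = 247.0150 / 8 = 30.8769
β = Cov / Var(R_m) = 31.8591 / 30.8769 = 1.0318
E(R) = R_f + β × MRP = 2.6% + 1.0318 × 7.7% = 10.54%

10.54%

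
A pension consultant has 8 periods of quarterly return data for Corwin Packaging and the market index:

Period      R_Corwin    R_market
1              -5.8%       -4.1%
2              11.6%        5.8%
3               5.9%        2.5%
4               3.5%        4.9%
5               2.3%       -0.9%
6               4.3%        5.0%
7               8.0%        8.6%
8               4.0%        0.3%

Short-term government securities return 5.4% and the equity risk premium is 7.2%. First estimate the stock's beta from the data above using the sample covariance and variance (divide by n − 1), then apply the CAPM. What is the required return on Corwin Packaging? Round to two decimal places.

12.57%

Mean R_i = (-5.8 + 11.6 + 5.9 + 3.5 + 2.3 + 4.3 + 8.0 + 4.0) / 8 = 4.2250%
Mean R_m = (-4.1 + 5.8 + 2.5 + 4.9 − 0.9 + 5.0 + 8.6 + 0.3) / 8 = 2.7625%
Σ(R_i − R̄_i)(R_m − R̄_m) = 119.0175  ⇒  Cov = 119.0175 / 7 = 17.0025
Σ(R_m − R̄_m)² = 119.5188  ⇒  Var(R_m) = 119.5188 / 7 = 17.0741
β = Cov / Var(R_m) = 17.0025 / 17.0741 = 0.9958
E(R) = R_f + β × MRP = 5.4% + 0.9958 × 7.2% = 12.57%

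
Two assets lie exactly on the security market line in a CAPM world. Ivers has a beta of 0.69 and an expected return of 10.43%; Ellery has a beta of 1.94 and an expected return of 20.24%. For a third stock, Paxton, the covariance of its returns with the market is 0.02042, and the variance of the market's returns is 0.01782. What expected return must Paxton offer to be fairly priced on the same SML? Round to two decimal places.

MRP = (20.24% − 10.43%) / (1.94 − 0.69) = 7.8480%
R_f = 10.43% − 0.69 × 7.8480% = 5.0149%
β_Paxton = Cov / Var(R_m) = 0.02042 / 0.01782 = 1.1459
E(R_Paxton) = R_f + β × MRP = 5.0149% + 1.1459 × 7.8480% = 14.01%

14.01%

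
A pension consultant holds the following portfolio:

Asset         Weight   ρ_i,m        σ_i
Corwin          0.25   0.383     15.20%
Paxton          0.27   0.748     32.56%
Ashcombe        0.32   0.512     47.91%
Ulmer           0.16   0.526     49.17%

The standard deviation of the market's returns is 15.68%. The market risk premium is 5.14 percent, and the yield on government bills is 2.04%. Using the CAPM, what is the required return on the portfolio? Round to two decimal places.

8.60%

β_Corwin = 0.383 × 15.20% / 15.68% = 0.3713
β_Paxton = 0.748 × 32.56% / 15.68% = 1.5532
β_Ashcombe = 0.512 × 47.91% / 15.68% = 1.5644
β_Ulmer = 0.526 × 49.17% / 15.68% = 1.6495
β_P = Σ w_i β_i = 0.25×0.3713 + 0.27×1.5532 + 0.32×1.5644 + 0.16×1.6495 = 1.2767
E(R_P) = R_f + β_P × MRP = 2.04% + 1.2767 × 5.14% = 8.60%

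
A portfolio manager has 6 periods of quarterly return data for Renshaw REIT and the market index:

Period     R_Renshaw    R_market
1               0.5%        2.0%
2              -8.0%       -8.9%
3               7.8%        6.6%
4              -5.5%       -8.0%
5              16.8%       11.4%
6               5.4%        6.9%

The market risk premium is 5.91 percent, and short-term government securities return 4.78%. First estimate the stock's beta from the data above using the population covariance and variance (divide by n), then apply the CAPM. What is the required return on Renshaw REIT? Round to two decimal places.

10.97%

Mean R_i = (0.5 − 8.0 + 7.8 − 5.5 + 16.8 + 5.4) / 6 = 2.8333%
Mean R_m = (2.0 − 8.9 + 6.6 − 8.0 + 11.4 + 6.9) / 6 = 1.6667%
Σ(R_i − R̄_i)(R_m − R̄_m) = 368.1267  ⇒  Cov = 368.1267 / 6 = 61.3545
Σ(R_m − R̄_m)² = 351.6733  ⇒  Var(R_m) = 351.6733 / 6 = 58.6122
β = Cov / Var(R_m) = 61.3545 / 58.6122 = 1.0468
E(R) = R_f + β × MRP = 4.78% + 1.0468 × 5.91% = 10.97%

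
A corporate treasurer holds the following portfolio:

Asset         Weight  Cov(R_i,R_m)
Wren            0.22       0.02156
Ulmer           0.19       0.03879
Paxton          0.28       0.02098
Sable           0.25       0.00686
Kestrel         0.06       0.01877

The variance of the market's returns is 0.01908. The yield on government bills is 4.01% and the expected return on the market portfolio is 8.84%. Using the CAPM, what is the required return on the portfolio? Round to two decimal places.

9.28%

β_Wren = 0.02156 / 0.01908 = 1.1300
β_Ulmer = 0.03879 / 0.01908 = 2.0330
β_Paxton = 0.02098 / 0.01908 = 1.0996
β_Sable = 0.00686 / 0.01908 = 0.3595
β_Kestrel = 0.01877 / 0.01908 = 0.9838
β_P = Σ w_i β_i = 0.22×1.1300 + 0.19×2.0330 + 0.28×1.0996 + 0.25×0.3595 + 0.06×0.9838 = 1.0917
MRP = 8.84% − 4.01% = 4.83%
E(R_P) = R_f + β_P × MRP = 4.01% + 1.0917 × 4.83% = 9.28%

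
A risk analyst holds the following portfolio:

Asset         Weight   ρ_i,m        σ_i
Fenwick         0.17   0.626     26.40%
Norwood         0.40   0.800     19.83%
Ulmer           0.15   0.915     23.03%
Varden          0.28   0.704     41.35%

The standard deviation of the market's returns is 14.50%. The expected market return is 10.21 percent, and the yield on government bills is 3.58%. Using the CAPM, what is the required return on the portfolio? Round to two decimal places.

12.94%

β_Fenwick = 0.626 × 26.40% / 14.50% = 1.1398
β_Norwood = 0.800 × 19.83% / 14.50% = 1.0941
β_Ulmer = 0.915 × 23.03% / 14.50% = 1.4533
β_Varden = 0.704 × 41.35% / 14.50% = 2.0076
β_P = Σ w_i β_i = 0.17×1.1398 + 0.40×1.0941 + 0.15×1.4533 + 0.28×2.0076 = 1.4115
MRP = 10.21% − 3.58% = 6.63%
E(R_P) = R_f + β_P × MRP = 3.58% + 1.4115 × 6.63% = 12.94%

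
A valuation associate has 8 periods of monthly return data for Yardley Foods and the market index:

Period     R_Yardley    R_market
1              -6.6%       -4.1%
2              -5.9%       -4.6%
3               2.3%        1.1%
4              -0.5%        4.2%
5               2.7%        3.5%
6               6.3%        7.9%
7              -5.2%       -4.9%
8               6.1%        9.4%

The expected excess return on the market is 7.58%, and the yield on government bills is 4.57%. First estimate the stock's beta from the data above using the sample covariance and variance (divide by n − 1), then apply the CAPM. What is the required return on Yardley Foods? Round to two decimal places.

Mean R_i = (-6.6 − 5.9 + 2.3 − 0.5 + 2.7 + 6.3 − 5.2 + 6.1) / 8 = -0.1000%
Mean R_m = (-4.1 − 4.6 + 1.1 + 4.2 + 3.5 + 7.9 − 4.9 + 9.4) / 8 = 1.5625%
Σ(R_i − R̄_i)(R_m − R̄_m) = 197.9200  ⇒  Cov = 197.9200 / 7 = 28.2743
Σ(R_m − R̄_m)² = 224.3188  ⇒  Var(R_m) = 224.3188 / 7 = 32.0455
β = Cov / Var(R_m) = 28.2743 / 32.0455 = 0.8823
E(R) = R_f + β × MRP = 4.57% + 0.8823 × 7.58% = 11.26%

11.26%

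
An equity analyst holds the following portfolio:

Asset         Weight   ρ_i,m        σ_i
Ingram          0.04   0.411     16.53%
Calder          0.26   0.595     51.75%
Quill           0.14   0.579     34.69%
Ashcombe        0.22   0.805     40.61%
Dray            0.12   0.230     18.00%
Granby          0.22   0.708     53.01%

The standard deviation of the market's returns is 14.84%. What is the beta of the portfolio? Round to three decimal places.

1.822

β_Ingram = 0.411 × 16.53% / 14.84% = 0.4578
β_Calder = 0.595 × 51.75% / 14.84% = 2.0749
β_Quill = 0.579 × 34.69% / 14.84% = 1.3535
β_Ashcombe = 0.805 × 40.61% / 14.84% = 2.2029
β_Dray = 0.230 × 18.00% / 14.84% = 0.2790
β_Granby = 0.708 × 53.01% / 14.84% = 2.5290
β_P = Σ w_i β_i = 0.04×0.4578 + 0.26×2.0749 + 0.14×1.3535 + 0.22×2.2029 + 0.12×0.2790 + 0.22×2.5290 = 1.8218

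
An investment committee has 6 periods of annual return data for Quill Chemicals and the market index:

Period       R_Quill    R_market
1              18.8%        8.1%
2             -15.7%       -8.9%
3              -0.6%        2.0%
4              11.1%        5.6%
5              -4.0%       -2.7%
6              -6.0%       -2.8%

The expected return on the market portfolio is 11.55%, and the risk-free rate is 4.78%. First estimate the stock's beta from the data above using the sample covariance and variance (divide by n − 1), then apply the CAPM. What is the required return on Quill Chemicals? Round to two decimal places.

17.96%

Mean R_i = (18.8 − 15.7 − 0.6 + 11.1 − 4.0 − 6.0) / 6 = 0.6000%
Mean R_m = (8.1 − 8.9 + 2.0 + 5.6 − 2.7 − 2.8) / 6 = 0.2167%
Σ(R_i − R̄_i)(R_m − R̄_m) = 379.7900  ⇒  Cov = 379.7900 / 5 = 75.9580
Σ(R_m − R̄_m)² = 195.0283  ⇒  Var(R_m) = 195.0283 / 5 = 39.0057
β = Cov / Var(R_m) = 75.9580 / 39.0057 = 1.9474
MRP = 11.55% − 4.78% = 6.77%
E(R) = R_f + β × MRP = 4.78% + 1.9474 × 6.77% = 17.96%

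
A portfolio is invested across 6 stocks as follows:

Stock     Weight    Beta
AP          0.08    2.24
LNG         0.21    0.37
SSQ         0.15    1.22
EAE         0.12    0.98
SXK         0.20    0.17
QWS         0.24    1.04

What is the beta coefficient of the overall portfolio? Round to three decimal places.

0.841

β_P = Σ w_i β_i = 0.08×2.24 + 0.21×0.37 + 0.15×1.22 + 0.12×0.98 + 0.20×0.17 + 0.24×1.04 = 0.8411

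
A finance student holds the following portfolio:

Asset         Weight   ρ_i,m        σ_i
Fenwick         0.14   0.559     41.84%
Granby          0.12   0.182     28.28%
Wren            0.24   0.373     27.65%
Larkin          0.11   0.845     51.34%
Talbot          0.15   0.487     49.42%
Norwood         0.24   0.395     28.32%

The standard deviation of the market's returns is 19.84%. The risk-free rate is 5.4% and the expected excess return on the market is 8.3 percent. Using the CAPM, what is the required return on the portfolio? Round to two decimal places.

β_Fenwick = 0.559 × 41.84% / 19.84% = 1.1789
β_Granby = 0.182 × 28.28% / 19.84% = 0.2594
β_Wren = 0.373 × 27.65% / 19.84% = 0.5198
β_Larkin = 0.845 × 51.34% / 19.84% = 2.1866
β_Talbot = 0.487 × 49.42% / 19.84% = 1.2131
β_Norwood = 0.395 × 28.32% / 19.84% = 0.5638
β_P = Σ w_i β_i = 0.14×1.1789 + 0.12×0.2594 + 0.24×0.5198 + 0.11×2.1866 + 0.15×1.2131 + 0.24×0.5638 = 0.8787
E(R_P) = R_f + β_P × MRP = 5.4% + 0.8787 × 8.3% = 12.69%

12.69%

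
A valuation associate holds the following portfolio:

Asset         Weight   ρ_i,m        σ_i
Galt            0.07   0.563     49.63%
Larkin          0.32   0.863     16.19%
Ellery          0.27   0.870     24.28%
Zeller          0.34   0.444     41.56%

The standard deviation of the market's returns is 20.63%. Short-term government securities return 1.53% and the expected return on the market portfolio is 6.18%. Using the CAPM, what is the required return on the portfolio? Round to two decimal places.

β_Galt = 0.563 × 49.63% / 20.63% = 1.3544
β_Larkin = 0.863 × 16.19% / 20.63% = 0.6773
β_Ellery = 0.870 × 24.28% / 20.63% = 1.0239
β_Zeller = 0.444 × 41.56% / 20.63% = 0.8945
β_P = Σ w_i β_i = 0.07×1.3544 + 0.32×0.6773 + 0.27×1.0239 + 0.34×0.8945 = 0.8921
MRP = 6.18% − 1.53% = 4.65%
E(R_P) = R_f + β_P × MRP = 1.53% + 0.8921 × 4.65% = 5.68%

5.68%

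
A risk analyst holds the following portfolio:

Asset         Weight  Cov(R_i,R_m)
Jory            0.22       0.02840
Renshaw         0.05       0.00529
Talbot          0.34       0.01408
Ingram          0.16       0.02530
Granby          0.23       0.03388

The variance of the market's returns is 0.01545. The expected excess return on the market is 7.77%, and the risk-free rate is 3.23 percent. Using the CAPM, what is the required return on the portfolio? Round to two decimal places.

14.87%

β_Jory = 0.02840 / 0.01545 = 1.8382
β_Renshaw = 0.00529 / 0.01545 = 0.3424
β_Talbot = 0.01408 / 0.01545 = 0.9113
β_Ingram = 0.02530 / 0.01545 = 1.6375
β_Granby = 0.03388 / 0.01545 = 2.1929
β_P = Σ w_i β_i = 0.22×1.8382 + 0.05×0.3424 + 0.34×0.9113 + 0.16×1.6375 + 0.23×2.1929 = 1.4977
E(R_P) = R_f + β_P × MRP = 3.23% + 1.4977 × 7.77% = 14.87%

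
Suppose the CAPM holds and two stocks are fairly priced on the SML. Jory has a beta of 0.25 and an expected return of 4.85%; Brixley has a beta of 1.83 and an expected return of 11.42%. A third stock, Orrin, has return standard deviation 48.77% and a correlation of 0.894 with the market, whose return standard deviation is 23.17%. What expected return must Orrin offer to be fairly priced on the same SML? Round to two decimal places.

11.64%

MRP = (11.42% − 4.85%) / (1.83 − 0.25) = 4.1582%
R_f = 4.85% − 0.25 × 4.1582% = 3.8105%
β_Orrin = ρ·σ_i/σ_m = 0.894 × 48.77 / 23.17 = 1.8818
E(R_Orrin) = R_f + β × MRP = 3.8105% + 1.8818 × 4.1582% = 11.64%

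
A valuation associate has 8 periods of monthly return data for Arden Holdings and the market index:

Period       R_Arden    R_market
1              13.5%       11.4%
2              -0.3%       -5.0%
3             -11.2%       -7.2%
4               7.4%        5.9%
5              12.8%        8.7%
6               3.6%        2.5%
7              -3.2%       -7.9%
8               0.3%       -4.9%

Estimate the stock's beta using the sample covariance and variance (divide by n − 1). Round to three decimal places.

Mean R_i = (13.5 − 0.3 − 11.2 + 7.4 + 12.8 + 3.6 − 3.2 + 0.3) / 8 = 2.8625%
Mean R_m = (11.4 − 5.0 − 7.2 + 5.9 + 8.7 + 2.5 − 7.9 − 4.9) / 8 = 0.4375%
Σ(R_i − R̄_i)(R_m − R̄_m) = 413.8513  ⇒  Cov = 413.8513 / 7 = 59.1216
Σ(R_m − R̄_m)² = 408.4388  ⇒  Var(R_m) = 408.4388 / 7 = 58.3484
β = Cov / Var(R_m) = 59.1216 / 58.3484 = 1.0133

1.013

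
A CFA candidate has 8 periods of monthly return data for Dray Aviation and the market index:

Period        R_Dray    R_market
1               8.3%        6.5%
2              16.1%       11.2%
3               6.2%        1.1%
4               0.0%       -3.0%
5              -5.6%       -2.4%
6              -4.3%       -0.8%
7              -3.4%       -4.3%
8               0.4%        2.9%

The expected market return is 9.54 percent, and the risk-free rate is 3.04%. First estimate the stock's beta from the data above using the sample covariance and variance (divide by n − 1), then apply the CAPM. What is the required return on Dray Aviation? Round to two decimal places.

11.32%

Mean R_i = (8.3 + 16.1 + 6.2 + 0.0 − 5.6 − 4.3 − 3.4 + 0.4) / 8 = 2.2125%
Mean R_m = (6.5 + 11.2 + 1.1 − 3.0 − 2.4 − 0.8 − 4.3 + 2.9) / 8 = 1.4000%
Σ(R_i − R̄_i)(R_m − R̄_m) = 248.9700  ⇒  Cov = 248.9700 / 7 = 35.5671
Σ(R_m − R̄_m)² = 195.5200  ⇒  Var(R_m) = 195.5200 / 7 = 27.9314
β = Cov / Var(R_m) = 35.5671 / 27.9314 = 1.2734
MRP = 9.54% − 3.04% = 6.50%
E(R) = R_f + β × MRP = 3.04% + 1.2734 × 6.50% = 11.32%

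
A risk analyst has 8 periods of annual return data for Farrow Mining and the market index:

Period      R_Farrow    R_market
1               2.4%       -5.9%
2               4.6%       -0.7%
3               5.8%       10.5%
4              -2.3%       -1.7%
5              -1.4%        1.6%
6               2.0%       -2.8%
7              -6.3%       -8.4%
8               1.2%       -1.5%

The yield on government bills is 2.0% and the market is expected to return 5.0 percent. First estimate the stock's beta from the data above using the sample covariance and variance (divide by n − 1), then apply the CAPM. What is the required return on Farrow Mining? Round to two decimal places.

3.32%

Mean R_i = (2.4 + 4.6 + 5.8 − 2.3 − 1.4 + 2.0 − 6.3 + 1.2) / 8 = 0.7500%
Mean R_m = (-5.9 − 0.7 + 10.5 − 1.7 + 1.6 − 2.8 − 8.4 − 1.5) / 8 = -1.1125%
Σ(R_i − R̄_i)(R_m − R̄_m) = 97.3850  ⇒  Cov = 97.3850 / 7 = 13.9121
Σ(R_m − R̄_m)² = 221.7488  ⇒  Var(R_m) = 221.7488 / 7 = 31.6784
β = Cov / Var(R_m) = 13.9121 / 31.6784 = 0.4392
MRP = 5.0% − 2.0% = 3.00%
E(R) = R_f + β × MRP = 2.0% + 0.4392 × 3.0% = 3.32%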